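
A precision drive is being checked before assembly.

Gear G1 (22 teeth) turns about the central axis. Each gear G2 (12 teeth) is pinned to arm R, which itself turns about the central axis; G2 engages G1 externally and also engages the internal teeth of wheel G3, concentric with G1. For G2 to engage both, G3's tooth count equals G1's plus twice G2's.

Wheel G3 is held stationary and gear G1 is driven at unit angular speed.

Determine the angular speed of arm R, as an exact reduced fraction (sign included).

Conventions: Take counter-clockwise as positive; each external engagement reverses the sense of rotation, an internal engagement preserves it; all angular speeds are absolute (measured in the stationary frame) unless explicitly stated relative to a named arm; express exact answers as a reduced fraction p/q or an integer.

topology: planetary set — G1 22T / G2 12T / G3 46T, arm = carrier (Willis)
ring teeth: 22 + 2·12 = 46
22(ω_sun−ω_arm) = −46(ω_ring−ω_arm),  ω_ring = 0, ω_sun = 1
22(1−ω_arm) = −46(0−ω_arm)  ⇒  68·ω_arm = 22  ⇒  ω_arm = 11/34
exact speed ratio = 11/34

11/34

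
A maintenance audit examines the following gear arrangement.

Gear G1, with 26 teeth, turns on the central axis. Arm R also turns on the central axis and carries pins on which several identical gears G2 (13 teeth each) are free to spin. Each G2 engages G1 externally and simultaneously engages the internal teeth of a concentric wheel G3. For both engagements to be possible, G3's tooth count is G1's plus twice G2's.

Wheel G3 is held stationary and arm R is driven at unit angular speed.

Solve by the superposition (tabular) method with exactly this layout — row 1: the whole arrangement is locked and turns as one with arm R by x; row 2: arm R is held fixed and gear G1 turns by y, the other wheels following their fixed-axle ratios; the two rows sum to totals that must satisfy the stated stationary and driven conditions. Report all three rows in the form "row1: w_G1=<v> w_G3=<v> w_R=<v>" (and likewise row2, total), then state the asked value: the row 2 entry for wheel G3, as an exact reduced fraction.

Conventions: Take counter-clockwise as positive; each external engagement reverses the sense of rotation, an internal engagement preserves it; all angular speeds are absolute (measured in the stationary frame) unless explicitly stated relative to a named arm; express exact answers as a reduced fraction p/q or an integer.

class = planetary set [G3 = 26+2·13 = 52; Willis about the carrier]
row 1 (train locked, turned with arm): all members turn x
row 2 (arm held, sun turns y): ω_ring = −(26/52)·y, ω_arm = 0
boundary: total ω_ring = x − (26/52)·y = 0 and total ω_arm = x = 1  ⇒  y = 2, x = 1
row 2 ring = −(26/52)·2 = -1
totals (row 1 + row 2): sun 1 + 2 = 3, ring 1 + (-1) = 0, arm 1 + 0 = 1
asked cell (row2, ring) = -1

row1: w_G1=1 w_G3=1 w_R=1
row2: w_G1=2 w_G3=-1 w_R=0
total: w_G1=3 w_G3=0 w_R=1
asked value: -1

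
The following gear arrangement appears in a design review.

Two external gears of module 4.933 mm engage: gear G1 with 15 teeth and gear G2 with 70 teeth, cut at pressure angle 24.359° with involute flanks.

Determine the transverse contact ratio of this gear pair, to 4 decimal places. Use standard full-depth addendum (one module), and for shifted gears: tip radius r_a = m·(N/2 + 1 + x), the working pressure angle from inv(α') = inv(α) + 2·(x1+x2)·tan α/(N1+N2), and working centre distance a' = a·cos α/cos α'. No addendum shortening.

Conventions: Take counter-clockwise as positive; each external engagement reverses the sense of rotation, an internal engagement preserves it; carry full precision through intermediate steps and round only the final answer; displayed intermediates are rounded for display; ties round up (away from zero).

topology: single-mesh involute geometry — m = 4.933, 15T/70T pair
base radii: r_b1 = 33.703947, r_b2 = 157.285086
tip radii: r_a1 = 41.930500, r_a2 = 177.588000
no profile shift: α' = α, a' = a
action lengths: √(r_a1²−r_b1²) = 24.944153, √(r_a2²−r_b2²) = 82.455439
base pitch p_b = π·m·cos α = 14.117876
CR = (24.944153 + 82.455439 − 209.652500·sin 24.35900°)/14.117876 = 1.482366
contact ratio ≈ 1.4824

1.4824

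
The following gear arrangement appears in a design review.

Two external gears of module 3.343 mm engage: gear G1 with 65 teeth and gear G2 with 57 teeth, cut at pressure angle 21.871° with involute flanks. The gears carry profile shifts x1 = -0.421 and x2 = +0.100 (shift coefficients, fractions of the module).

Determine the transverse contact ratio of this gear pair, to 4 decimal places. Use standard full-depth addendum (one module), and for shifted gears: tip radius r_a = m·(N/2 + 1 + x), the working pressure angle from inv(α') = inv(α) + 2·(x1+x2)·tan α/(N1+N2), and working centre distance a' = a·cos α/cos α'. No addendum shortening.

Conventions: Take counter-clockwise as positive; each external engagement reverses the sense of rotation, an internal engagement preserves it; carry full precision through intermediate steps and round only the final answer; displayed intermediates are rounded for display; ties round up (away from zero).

1.7297

class = single-mesh tooth geometry [involute pair 65T × 57T, m = 3.343]
base radii: r_b1 = 100.827588, r_b2 = 88.418038
tip radii: r_a1 = 110.583097, r_a2 = 98.952800
inv(α') = inv(21.871°) + 2·(-0.421+0.100)·tan α/(65+57) = 0.01757631  ⇒  α' = 21.08956°
a' = a·cos α / cos α' = 203.9230·cos 21.871°/cos 21.08956° = 202.831461
action lengths: √(r_a1²−r_b1²) = 45.413863, √(r_a2²−r_b2²) = 44.428675
base pitch p_b = π·m·cos α = 9.746437
CR = (45.413863 + 44.428675 − 202.831461·sin 21.08956°)/9.746437 = 1.729692
contact ratio ≈ 1.7297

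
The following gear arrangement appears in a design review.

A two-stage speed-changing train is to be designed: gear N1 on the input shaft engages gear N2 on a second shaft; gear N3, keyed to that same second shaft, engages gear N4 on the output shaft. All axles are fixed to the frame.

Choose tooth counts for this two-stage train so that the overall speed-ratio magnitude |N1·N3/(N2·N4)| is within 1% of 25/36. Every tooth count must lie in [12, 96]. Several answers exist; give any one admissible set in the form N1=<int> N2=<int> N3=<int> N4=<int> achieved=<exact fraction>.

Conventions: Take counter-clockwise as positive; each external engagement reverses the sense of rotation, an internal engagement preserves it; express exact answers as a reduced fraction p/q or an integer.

N1=15 N2=12 N3=15 N4=27 achieved=25/36

2-stage fixed-axis compound train for ratio 25/36
target = 25/36 in lowest terms: an exact hit needs N1·N3 = k·25 and N2·N4 = k·36 for one integer k, every count in [12, 96]; additionally prefer no 1:1 stage (N1 ≠ N2, N3 ≠ N4)
k = 1…8: no 1:1-free in-range split of k·25 and k·36 into factor pairs; take k = 9
k = 9: N1·N3 = 225 = 15·15, N2·N4 = 324 = 12·27
achieved = 15·15/(12·27) = 25/36; |achieved − target| = 0 ≤ 1/144 ✓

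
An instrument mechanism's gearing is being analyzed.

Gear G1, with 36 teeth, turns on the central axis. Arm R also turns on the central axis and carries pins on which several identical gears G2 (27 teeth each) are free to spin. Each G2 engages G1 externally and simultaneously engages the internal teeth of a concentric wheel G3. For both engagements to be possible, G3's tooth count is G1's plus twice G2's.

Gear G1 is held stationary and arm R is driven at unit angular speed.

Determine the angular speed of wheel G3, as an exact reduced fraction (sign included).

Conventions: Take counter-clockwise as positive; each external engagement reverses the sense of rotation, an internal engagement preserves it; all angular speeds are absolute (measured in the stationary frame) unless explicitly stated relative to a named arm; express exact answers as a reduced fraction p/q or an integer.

topology: planetary set — G1 36T / G2 27T / G3 90T, arm = carrier (Willis)
ring teeth: 36 + 2·27 = 90
36(ω_sun−ω_arm) = −90(ω_ring−ω_arm),  ω_sun = 0, ω_arm = 1
ω_ring = 1 − (36/90)(0−1) = 7/5
exact speed ratio = 7/5

7/5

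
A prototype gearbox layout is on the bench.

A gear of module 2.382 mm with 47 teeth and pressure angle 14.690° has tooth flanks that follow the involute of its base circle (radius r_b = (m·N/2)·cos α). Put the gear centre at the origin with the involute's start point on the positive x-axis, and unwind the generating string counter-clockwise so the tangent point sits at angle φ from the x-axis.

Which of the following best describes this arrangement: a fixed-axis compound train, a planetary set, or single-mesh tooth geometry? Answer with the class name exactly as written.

single-mesh tooth geometry

single-mesh involute tooth geometry (47T wheel at module 2.382)
classification: single-mesh tooth geometry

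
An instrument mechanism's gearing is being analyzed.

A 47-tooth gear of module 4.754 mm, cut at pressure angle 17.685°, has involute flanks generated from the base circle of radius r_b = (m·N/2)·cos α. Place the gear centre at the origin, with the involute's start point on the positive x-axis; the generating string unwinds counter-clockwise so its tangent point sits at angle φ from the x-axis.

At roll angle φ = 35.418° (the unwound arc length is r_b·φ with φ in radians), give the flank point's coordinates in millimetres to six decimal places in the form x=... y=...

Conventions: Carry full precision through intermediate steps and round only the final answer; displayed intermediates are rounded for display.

x=124.873805 y=8.064879

class = single-mesh tooth geometry [base-circle involute, m = 4.754, 47T]
pitch radius r_p = m·N/2 = 4.754·47/2 = 111.719000
base radius r_b = r_p·cos α = 111.719000·cos 17.685° = 106.439277
roll angle φ = 35.418° = 0.61816071 rad
x = r_b·(cos φ + φ·sin φ) = 124.873805
y = r_b·(sin φ − φ·cos φ) = 8.064879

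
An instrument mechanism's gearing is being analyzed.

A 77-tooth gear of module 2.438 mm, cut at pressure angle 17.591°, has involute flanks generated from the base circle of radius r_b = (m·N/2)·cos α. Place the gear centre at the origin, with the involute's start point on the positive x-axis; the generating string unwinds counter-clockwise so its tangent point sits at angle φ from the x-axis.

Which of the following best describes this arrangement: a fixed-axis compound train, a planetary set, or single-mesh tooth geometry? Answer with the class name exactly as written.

topology: single-mesh involute geometry — m = 2.438, N = 77
classification: single-mesh tooth geometry

single-mesh tooth geometry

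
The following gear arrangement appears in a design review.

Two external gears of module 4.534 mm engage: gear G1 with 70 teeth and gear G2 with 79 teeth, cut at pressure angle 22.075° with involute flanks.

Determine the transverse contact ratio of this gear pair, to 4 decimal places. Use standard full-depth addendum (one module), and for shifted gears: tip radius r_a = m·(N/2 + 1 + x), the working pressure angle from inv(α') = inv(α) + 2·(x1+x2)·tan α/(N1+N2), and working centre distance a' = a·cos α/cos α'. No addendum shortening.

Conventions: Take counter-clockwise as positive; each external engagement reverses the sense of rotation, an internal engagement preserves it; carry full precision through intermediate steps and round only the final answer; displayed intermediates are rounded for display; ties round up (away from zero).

1.7016

recognized (one external pair, fixed centres): single-mesh tooth geometry, m = 4.534, N1 = 70, N2 = 79
base radii: r_b1 = 147.056865, r_b2 = 165.964176
tip radii: r_a1 = 163.224000, r_a2 = 183.627000
no profile shift: α' = α, a' = a
action lengths: √(r_a1²−r_b1²) = 70.826215, √(r_a2²−r_b2²) = 78.579688
base pitch p_b = π·m·cos α = 13.199793
CR = (70.826215 + 78.579688 − 337.783000·sin 22.07500°)/13.199793 = 1.701565
contact ratio ≈ 1.7016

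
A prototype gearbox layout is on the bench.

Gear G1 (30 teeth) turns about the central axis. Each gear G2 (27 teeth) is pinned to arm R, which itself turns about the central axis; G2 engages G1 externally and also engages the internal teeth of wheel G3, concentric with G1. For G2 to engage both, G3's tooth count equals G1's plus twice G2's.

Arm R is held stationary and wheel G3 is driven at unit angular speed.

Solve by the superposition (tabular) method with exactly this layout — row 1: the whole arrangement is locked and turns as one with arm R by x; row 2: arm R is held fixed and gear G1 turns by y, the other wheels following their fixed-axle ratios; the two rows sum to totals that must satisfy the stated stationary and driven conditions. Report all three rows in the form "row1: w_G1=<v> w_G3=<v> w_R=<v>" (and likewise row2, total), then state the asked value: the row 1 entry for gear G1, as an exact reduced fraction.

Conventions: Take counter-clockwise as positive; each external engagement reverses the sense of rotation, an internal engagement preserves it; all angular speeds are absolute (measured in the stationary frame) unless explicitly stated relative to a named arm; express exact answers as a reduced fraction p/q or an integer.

row1: w_G1=0 w_G3=0 w_R=0
row2: w_G1=-14/5 w_G3=1 w_R=0
total: w_G1=-14/5 w_G3=1 w_R=0
asked value: 0

planetary set (30T centre, 27T on arm, 84T internal) — Willis relation
row 1 — lock + rotate with arm: ω_sun = ω_ring = ω_arm = x
row 2: sun turns y, ring = −(30/84)·y, arm 0
boundary: total ω_arm = x = 0 and total ω_ring = x − (30/84)·y = 1  ⇒  y = -14/5, x = 0
row 2 ring = −(30/84)·(-14/5) = 1
totals (row 1 + row 2): sun 0 + (-14/5) = -14/5, ring 0 + 1 = 1, arm 0 + 0 = 0
asked cell (row1, sun) = 0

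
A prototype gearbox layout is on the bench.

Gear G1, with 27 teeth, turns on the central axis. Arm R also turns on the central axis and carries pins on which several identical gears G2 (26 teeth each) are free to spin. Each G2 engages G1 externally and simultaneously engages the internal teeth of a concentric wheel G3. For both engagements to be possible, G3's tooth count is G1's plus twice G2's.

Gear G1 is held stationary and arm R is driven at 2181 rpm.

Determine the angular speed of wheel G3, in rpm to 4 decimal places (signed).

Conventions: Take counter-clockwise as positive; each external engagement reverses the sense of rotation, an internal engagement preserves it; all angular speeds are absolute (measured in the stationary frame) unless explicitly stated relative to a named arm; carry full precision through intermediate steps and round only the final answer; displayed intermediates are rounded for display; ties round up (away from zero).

+2926.4051 rpm

topology: planetary set — G1 27T / G2 26T / G3 79T, arm = carrier (Willis)
normalise by the input: solve with ω_arm = 1, then scale by 2181 rpm
ring teeth: 27 + 2·26 = 79
27(ω_sun−ω_arm) = −79(ω_ring−ω_arm),  ω_sun = 0, ω_arm = 1
ω_ring = 1 − (27/79)(0−1) = 106/79
scale: ω_ring = 106/79 × 2181 rpm = +2926.4051 rpm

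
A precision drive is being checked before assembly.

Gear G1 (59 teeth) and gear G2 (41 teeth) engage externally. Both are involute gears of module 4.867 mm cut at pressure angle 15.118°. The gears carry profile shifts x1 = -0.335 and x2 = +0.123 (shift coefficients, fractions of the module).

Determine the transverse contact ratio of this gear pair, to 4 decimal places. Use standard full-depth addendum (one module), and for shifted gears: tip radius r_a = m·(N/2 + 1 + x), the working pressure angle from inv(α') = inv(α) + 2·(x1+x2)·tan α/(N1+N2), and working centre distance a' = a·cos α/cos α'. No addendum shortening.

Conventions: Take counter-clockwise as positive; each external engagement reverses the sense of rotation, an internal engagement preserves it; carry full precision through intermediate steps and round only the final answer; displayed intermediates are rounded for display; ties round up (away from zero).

topology: single-mesh involute geometry — m = 4.867, 59T/41T pair
base radii: r_b1 = 138.607424, r_b2 = 96.320413
tip radii: r_a1 = 146.813055, r_a2 = 105.239141
inv(α') = inv(15.118°) + 2·(-0.335+0.123)·tan α/(59+41) = 0.00515342  ⇒  α' = 14.15626°
a' = a·cos α / cos α' = 243.3500·cos 15.118°/cos 14.15626° = 242.285480
action lengths: √(r_a1²−r_b1²) = 48.394784, √(r_a2²−r_b2²) = 42.398759
base pitch p_b = π·m·cos α = 14.760951
CR = (48.394784 + 42.398759 − 242.285480·sin 14.15626°)/14.760951 = 2.136614
contact ratio ≈ 2.1366

2.1366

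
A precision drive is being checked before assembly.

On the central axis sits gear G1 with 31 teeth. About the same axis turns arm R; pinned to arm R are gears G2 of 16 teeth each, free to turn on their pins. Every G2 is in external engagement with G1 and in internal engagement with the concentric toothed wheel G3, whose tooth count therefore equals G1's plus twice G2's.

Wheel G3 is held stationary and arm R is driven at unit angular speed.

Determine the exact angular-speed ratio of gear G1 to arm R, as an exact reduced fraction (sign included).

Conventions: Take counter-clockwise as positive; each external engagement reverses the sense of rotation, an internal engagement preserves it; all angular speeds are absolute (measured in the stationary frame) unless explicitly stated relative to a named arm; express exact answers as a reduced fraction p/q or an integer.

94/31

recognized (axles ride arm R): planetary set, 31/16/63 teeth
ring teeth: 31 + 2·16 = 63
31(ω_sun−ω_arm) = −63(ω_ring−ω_arm),  ω_ring = 0, ω_arm = 1
ω_sun = 1 − (63/31)(0−1) = 94/31
ω_out/ω_in = 94/31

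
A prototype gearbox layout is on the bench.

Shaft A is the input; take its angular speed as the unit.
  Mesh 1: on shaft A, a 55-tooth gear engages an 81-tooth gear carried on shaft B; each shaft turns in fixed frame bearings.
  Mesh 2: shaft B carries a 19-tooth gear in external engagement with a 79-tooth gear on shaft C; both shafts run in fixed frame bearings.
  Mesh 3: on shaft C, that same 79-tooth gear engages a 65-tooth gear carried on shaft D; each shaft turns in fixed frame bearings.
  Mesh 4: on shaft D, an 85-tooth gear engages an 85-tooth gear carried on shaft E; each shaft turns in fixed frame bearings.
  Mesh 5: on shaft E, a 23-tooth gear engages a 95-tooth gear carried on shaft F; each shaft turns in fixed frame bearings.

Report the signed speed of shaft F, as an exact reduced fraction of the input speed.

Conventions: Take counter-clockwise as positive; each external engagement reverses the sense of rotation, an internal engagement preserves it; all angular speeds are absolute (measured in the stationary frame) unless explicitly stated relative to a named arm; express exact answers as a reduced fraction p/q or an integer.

5-mesh fixed-axis compound train (all bearings frame-fixed)
mesh 1 [55T→81T]: |ω|/ω_in = 1×55/81 = 55/81, sense flips to −
mesh 2 [19T→79T]: |ω|/ω_in = (55/81)×19/79 = 1045/6399, sense flips to +
mesh 3 [79T→65T]: |ω|/ω_in = (1045/6399)×79/65 = 209/1053, sense flips to −
mesh 4 [85T→85T]: |ω|/ω_in = (209/1053)×85/85 = 209/1053, sense flips to +
mesh 5 [23T→95T]: |ω|/ω_in = (209/1053)×23/95 = 253/5265, sense flips to −
signed output speed (× input speed) = -253/5265

-253/5265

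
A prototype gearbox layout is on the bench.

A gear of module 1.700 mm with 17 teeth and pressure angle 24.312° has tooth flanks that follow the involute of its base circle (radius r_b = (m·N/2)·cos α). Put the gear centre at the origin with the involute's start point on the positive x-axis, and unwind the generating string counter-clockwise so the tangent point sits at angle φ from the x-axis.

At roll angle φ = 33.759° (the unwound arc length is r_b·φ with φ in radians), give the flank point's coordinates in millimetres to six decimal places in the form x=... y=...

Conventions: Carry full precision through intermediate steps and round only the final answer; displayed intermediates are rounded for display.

recognized (one wheel, involute flank): single-mesh tooth geometry, m = 1.700, N = 17
pitch radius r_p = m·N/2 = 1.700·17/2 = 14.450000
base radius r_b = r_p·cos α = 14.450000·cos 24.312° = 13.168532
roll angle φ = 33.759° = 0.58920570 rad
x = r_b·(cos φ + φ·sin φ) = 15.259753
y = r_b·(sin φ − φ·cos φ) = 0.867090

x=15.259753 y=0.867090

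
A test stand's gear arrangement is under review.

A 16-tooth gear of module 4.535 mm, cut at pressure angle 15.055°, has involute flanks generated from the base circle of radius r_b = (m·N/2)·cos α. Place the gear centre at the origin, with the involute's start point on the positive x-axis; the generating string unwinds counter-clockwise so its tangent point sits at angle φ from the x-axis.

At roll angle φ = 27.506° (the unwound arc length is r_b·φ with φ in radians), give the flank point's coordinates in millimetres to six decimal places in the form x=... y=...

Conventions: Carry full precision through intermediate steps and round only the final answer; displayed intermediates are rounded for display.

topology: single-mesh involute geometry — m = 4.535, N = 16
pitch radius r_p = m·N/2 = 4.535·16/2 = 36.280000
base radius r_b = r_p·cos α = 36.280000·cos 15.055° = 35.034759
roll angle φ = 27.506° = 0.48007026 rad
x = r_b·(cos φ + φ·sin φ) = 38.842296
y = r_b·(sin φ − φ·cos φ) = 1.262554

x=38.842296 y=1.262554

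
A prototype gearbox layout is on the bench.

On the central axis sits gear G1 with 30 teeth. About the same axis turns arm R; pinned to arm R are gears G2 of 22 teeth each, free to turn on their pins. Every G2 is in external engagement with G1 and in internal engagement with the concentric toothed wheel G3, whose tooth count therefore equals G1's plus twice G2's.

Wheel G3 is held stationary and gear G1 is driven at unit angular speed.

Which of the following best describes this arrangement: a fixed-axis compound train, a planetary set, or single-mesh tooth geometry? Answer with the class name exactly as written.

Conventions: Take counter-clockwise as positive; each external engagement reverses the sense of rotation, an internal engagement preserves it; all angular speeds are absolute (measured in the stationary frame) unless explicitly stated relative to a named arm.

planetary set (30T centre, 22T on arm, 74T internal) — Willis relation
classification: planetary set

planetary set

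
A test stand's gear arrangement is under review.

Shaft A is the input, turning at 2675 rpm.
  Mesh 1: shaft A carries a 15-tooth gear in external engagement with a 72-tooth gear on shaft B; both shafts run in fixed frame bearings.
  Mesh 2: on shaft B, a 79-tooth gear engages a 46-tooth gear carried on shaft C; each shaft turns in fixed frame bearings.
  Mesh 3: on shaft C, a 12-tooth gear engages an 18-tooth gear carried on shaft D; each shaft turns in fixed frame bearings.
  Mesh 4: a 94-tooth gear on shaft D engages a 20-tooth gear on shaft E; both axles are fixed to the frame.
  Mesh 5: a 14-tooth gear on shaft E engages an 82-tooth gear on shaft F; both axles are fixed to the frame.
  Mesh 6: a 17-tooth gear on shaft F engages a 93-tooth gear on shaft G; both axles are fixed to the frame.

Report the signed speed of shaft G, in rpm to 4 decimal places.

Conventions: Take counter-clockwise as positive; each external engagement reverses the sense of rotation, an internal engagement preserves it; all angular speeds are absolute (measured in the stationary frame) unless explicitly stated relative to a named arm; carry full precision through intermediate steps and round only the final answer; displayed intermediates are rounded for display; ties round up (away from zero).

+93.5920 rpm

topology: fixed-axis compound train — 6 meshes, A→G
mesh 1 [15T→72T]: ω = 2675.0000×15/72 = 557.2917 rpm, sense flips to −
mesh 2 [79T→46T]: ω = 557.2917×79/46 = 957.0879 rpm, sense flips to +
mesh 3 [12T→18T]: ω = 957.0879×12/18 = 638.0586 rpm, sense flips to −
mesh 4 [94T→20T]: ω = 638.0586×94/20 = 2998.8753 rpm, sense flips to +
mesh 5 [14T→82T]: ω = 2998.8753×14/82 = 512.0031 rpm, sense flips to −
mesh 6 [17T→93T]: ω = 512.0031×17/93 = 93.5920 rpm, sense flips to +
signed output speed = +93.5920 rpm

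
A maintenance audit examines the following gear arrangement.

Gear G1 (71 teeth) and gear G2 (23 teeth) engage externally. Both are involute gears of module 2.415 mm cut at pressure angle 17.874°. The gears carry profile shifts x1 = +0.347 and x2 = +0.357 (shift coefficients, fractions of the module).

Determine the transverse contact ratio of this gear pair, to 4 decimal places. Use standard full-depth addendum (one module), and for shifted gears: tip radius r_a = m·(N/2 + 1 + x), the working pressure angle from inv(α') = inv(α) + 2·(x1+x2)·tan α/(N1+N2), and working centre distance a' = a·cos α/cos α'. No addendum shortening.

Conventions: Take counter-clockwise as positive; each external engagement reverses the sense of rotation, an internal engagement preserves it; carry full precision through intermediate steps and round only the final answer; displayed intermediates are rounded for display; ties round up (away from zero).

topology: single-mesh involute geometry — m = 2.415, 71T/23T pair
base radii: r_b1 = 81.594516, r_b2 = 26.432026
tip radii: r_a1 = 88.985505, r_a2 = 31.049655
inv(α') = inv(17.874°) + 2·(+0.347+0.357)·tan α/(71+23) = 0.01536049  ⇒  α' = 20.19519°
a' = a·cos α / cos α' = 113.5050·cos 17.874°/cos 20.19519° = 115.102833
action lengths: √(r_a1²−r_b1²) = 35.507112, √(r_a2²−r_b2²) = 16.291994
base pitch p_b = π·m·cos α = 7.220753
CR = (35.507112 + 16.291994 − 115.102833·sin 20.19519°)/7.220753 = 1.670653
contact ratio ≈ 1.6707

1.6707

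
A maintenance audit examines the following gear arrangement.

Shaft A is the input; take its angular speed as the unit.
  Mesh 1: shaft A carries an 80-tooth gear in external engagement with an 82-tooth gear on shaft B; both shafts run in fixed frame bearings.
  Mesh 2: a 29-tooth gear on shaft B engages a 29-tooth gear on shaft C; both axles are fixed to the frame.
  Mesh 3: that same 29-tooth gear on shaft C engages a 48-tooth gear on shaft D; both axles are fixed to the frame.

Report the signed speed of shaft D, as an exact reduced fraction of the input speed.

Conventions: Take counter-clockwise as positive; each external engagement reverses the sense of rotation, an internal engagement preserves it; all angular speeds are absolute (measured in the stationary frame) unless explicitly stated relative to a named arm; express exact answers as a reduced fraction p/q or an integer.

3-mesh fixed-axis compound train (all bearings frame-fixed)
mesh 1 [80T→82T]: |ω|/ω_in = 1×80/82 = 40/41, sense flips to −
mesh 2 [29T→29T]: |ω|/ω_in = (40/41)×29/29 = 40/41, sense flips to +
mesh 3 [29T→48T]: |ω|/ω_in = (40/41)×29/48 = 145/246, sense flips to −
signed output speed (× input speed) = -145/246

-145/246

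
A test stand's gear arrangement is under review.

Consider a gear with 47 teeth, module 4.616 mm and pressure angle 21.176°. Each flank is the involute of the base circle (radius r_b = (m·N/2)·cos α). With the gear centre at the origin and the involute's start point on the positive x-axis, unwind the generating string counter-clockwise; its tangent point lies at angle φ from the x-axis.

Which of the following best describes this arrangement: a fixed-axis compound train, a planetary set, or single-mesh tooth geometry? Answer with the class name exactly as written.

topology: single-mesh involute geometry — m = 4.616, N = 47
classification: single-mesh tooth geometry

single-mesh tooth geometry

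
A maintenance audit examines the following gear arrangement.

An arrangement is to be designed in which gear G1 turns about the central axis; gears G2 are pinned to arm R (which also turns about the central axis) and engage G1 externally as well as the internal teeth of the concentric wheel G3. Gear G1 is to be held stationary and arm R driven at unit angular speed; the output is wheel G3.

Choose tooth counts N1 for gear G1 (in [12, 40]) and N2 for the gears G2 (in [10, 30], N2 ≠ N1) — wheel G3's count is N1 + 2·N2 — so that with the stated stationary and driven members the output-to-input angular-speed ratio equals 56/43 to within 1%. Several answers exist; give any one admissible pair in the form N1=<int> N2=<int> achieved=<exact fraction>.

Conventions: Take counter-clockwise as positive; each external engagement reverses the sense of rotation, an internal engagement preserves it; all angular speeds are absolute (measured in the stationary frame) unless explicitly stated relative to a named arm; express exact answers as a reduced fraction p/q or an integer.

N1=13 N2=15 achieved=56/43

design class (target 56/43): planetary set
Willis with ω_sun = 0: ω_ring/ω_arm = (N1+N3)/N3; set equal to 56/43  ⇒  N3/N1 = 1/(56/43 − 1) = 43/13
N3 = N1 + 2·N2  ⇒  N2/N1 = (N3/N1 − 1)/2 = (43/13 − 1)/2 = 15/13
smallest multiple with N1 ≥ 12 and N2 ≥ 10: k = 1  ⇒  N1 = 1·13 = 13, N2 = 1·15 = 15 (N1 ≤ 40, N2 ≤ 30, N2 ≠ N1 ✓), N3 = 13 + 2·15 = 43
check: (N1+N3)/N3 with N1 = 13, N3 = 43 gives 56/43; |achieved − target| = 0 ≤ 14/1075 ✓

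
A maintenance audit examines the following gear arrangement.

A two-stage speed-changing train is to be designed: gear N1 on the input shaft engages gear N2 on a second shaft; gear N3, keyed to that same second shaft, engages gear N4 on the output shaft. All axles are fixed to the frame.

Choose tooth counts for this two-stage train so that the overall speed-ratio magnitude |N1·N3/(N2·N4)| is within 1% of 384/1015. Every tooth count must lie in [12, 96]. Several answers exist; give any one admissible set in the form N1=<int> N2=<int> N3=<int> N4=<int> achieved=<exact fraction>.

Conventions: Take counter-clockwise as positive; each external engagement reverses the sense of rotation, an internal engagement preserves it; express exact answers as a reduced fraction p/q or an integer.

class = fixed-axis compound train [2-stage, 384/1015 wanted]
target = 384/1015 in lowest terms: an exact hit needs N1·N3 = k·384 and N2·N4 = k·1015 for one integer k, every count in [12, 96]; additionally prefer no 1:1 stage (N1 ≠ N2, N3 ≠ N4)
k = 1: N1·N3 = 384 = 12·32, N2·N4 = 1015 = 29·35
achieved = 12·32/(29·35) = 384/1015; |achieved − target| = 0 ≤ 96/25375 ✓

N1=12 N2=29 N3=32 N4=35 achieved=384/1015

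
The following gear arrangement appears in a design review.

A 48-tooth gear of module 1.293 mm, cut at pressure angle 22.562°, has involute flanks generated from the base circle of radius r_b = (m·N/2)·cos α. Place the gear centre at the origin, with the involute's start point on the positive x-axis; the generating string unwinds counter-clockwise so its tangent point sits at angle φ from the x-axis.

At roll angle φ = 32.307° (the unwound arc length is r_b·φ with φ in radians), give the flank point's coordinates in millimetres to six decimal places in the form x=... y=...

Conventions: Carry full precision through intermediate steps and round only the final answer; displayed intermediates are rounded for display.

class = single-mesh tooth geometry [base-circle involute, m = 1.293, 48T]
pitch radius r_p = m·N/2 = 1.293·48/2 = 31.032000
base radius r_b = r_p·cos α = 31.032000·cos 22.562° = 28.656962
roll angle φ = 32.307° = 0.56386352 rad
x = r_b·(cos φ + φ·sin φ) = 32.856828
y = r_b·(sin φ − φ·cos φ) = 1.658668

x=32.856828 y=1.658668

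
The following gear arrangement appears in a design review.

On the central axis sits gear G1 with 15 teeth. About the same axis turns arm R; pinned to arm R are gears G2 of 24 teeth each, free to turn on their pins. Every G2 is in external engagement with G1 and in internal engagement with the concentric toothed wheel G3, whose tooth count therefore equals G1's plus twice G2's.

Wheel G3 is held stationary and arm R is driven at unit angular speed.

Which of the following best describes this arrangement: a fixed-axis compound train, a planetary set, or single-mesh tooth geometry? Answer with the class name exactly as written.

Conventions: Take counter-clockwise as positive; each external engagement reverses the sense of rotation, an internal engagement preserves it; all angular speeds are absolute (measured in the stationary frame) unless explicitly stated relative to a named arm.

topology: planetary set — G1 15T / G2 24T / G3 63T, arm = carrier (Willis)
classification: planetary set

planetary set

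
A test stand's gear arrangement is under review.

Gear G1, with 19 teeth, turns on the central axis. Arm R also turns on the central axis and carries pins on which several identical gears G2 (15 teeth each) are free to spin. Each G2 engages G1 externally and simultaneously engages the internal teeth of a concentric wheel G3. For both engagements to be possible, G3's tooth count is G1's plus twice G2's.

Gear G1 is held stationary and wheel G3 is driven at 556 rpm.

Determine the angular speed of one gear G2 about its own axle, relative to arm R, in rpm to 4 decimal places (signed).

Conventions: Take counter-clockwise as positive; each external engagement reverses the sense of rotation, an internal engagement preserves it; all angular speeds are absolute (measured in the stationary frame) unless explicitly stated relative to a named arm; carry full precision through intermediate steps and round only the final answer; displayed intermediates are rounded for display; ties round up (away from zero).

class = planetary set [G3 = 19+2·15 = 49; Willis about the carrier]
normalise by the input: solve with ω_ring = 1, then scale by 556 rpm
ring teeth: 19 + 2·15 = 49
19(ω_sun−ω_arm) = −49(ω_ring−ω_arm),  ω_sun = 0, ω_ring = 1
19(0−ω_arm) = −49(1−ω_arm)  ⇒  68·ω_arm = 49  ⇒  ω_arm = 49/68
sun–planet mesh: 19·(0−49/68) = −15·(ω_p−ω_arm)  ⇒  ω_p−ω_arm = 931/1020
scale: ω_p−ω_arm = 931/1020 × 556 rpm = +507.4863 rpm

+507.4863 rpm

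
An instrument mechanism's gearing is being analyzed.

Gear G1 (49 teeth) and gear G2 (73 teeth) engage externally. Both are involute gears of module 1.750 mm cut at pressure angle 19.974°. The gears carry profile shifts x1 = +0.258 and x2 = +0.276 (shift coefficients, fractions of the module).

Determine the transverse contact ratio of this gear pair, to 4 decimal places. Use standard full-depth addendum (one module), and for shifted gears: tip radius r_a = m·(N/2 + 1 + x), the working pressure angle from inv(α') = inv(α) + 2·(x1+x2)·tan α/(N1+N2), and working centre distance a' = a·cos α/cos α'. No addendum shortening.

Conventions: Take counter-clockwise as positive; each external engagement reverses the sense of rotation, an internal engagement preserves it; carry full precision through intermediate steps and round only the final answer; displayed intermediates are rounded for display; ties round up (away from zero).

recognized (one external pair, fixed centres): single-mesh tooth geometry, m = 1.750, N1 = 49, N2 = 73
base radii: r_b1 = 40.295971, r_b2 = 60.032774
tip radii: r_a1 = 45.076500, r_a2 = 66.108000
inv(α') = inv(19.974°) + 2·(+0.258+0.276)·tan α/(49+73) = 0.01802609  ⇒  α' = 21.26129°
a' = a·cos α / cos α' = 106.7500·cos 19.974°/cos 21.26129° = 107.656212
action lengths: √(r_a1²−r_b1²) = 20.202117, √(r_a2²−r_b2²) = 27.682734
base pitch p_b = π·m·cos α = 5.167083
CR = (20.202117 + 27.682734 − 107.656212·sin 21.26129°)/5.167083 = 1.712063
contact ratio ≈ 1.7121

1.7121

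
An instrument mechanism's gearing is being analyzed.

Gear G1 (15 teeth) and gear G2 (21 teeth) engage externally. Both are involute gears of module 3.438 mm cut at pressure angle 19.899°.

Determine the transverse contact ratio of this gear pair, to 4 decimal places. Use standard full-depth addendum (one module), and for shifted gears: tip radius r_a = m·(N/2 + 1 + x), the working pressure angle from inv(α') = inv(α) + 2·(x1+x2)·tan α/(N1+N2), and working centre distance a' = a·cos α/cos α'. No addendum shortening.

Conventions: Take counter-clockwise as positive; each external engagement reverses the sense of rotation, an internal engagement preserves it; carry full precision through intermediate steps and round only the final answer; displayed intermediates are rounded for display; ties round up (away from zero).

1.5286

class = single-mesh tooth geometry [involute pair 15T × 21T, m = 3.438]
base radii: r_b1 = 24.245483, r_b2 = 33.943676
tip radii: r_a1 = 29.223000, r_a2 = 39.537000
no profile shift: α' = α, a' = a
action lengths: √(r_a1²−r_b1²) = 16.313807, √(r_a2²−r_b2²) = 20.273166
base pitch p_b = π·m·cos α = 10.155924
CR = (16.313807 + 20.273166 − 61.884000·sin 19.89900°)/10.155924 = 1.528560
contact ratio ≈ 1.5286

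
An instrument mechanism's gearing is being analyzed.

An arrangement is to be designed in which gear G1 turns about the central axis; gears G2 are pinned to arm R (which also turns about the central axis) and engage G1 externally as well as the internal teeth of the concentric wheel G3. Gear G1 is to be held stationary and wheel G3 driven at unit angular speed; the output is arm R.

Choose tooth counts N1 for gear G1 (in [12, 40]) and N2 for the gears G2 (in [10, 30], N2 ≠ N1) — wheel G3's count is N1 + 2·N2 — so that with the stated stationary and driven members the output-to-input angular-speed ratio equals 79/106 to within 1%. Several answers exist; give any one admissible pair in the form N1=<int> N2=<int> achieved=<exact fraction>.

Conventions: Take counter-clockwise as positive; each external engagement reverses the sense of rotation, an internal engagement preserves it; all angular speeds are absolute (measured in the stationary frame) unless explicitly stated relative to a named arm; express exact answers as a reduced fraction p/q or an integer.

N1=27 N2=26 achieved=79/106

topology: planetary set — design target 79/106, arm = carrier (Willis)
Willis with ω_sun = 0: ω_arm/ω_ring = N3/(N1+N3); set equal to 79/106  ⇒  N3/N1 = (79/106)/(1 − 79/106) = 79/27
N3 = N1 + 2·N2  ⇒  N2/N1 = (N3/N1 − 1)/2 = (79/27 − 1)/2 = 26/27
smallest multiple with N1 ≥ 12 and N2 ≥ 10: k = 1  ⇒  N1 = 1·27 = 27, N2 = 1·26 = 26 (N1 ≤ 40, N2 ≤ 30, N2 ≠ N1 ✓), N3 = 27 + 2·26 = 79
check: N3/(N1+N3) with N1 = 27, N3 = 79 gives 79/106; |achieved − target| = 0 ≤ 79/10600 ✓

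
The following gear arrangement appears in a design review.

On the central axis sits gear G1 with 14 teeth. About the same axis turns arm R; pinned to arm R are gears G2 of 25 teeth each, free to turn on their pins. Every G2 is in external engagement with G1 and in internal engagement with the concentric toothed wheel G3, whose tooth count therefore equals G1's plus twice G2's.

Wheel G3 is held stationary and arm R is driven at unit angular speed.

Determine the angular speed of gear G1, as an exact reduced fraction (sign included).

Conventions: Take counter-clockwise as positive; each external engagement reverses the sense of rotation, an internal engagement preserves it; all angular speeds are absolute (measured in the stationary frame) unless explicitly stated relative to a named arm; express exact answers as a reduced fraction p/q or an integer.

39/7

topology: planetary set — G1 14T / G2 25T / G3 64T, arm = carrier (Willis)
ring teeth: 14 + 2·25 = 64
14(ω_sun−ω_arm) = −64(ω_ring−ω_arm),  ω_ring = 0, ω_arm = 1
ω_sun = 1 − (64/14)(0−1) = 39/7
exact speed ratio = 39/7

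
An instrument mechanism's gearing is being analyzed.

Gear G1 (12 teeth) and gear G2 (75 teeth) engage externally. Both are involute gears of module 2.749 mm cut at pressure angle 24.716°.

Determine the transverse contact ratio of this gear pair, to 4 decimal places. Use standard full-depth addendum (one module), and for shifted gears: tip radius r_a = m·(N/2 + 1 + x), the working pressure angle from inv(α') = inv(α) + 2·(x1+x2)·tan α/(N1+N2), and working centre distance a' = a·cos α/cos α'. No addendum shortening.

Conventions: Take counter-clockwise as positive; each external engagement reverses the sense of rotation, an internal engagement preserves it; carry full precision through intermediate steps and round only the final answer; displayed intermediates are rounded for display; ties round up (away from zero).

1.4522

recognized (one external pair, fixed centres): single-mesh tooth geometry, m = 2.749, N1 = 12, N2 = 75
base radii: r_b1 = 14.983009, r_b2 = 93.643804
tip radii: r_a1 = 19.243000, r_a2 = 105.836500
no profile shift: α' = α, a' = a
action lengths: √(r_a1²−r_b1²) = 12.074871, √(r_a2²−r_b2²) = 49.317368
base pitch p_b = π·m·cos α = 7.845085
CR = (12.074871 + 49.317368 − 119.581500·sin 24.71600°)/7.845085 = 1.452213
contact ratio ≈ 1.4522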